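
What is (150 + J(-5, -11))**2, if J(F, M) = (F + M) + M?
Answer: 15129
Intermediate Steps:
J(F, M) = F + 2*M
(150 + J(-5, -11))**2 = (150 + (-5 + 2*(-11)))**2 = (150 + (-5 - 22))**2 = (150 - 27)**2 = 123**2 = 15129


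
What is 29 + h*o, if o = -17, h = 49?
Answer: -804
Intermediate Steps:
29 + h*o = 29 + 49*(-17) = 29 - 833 = -804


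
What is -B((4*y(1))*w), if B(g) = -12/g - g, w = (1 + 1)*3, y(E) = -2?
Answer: -193/4 ≈ -48.250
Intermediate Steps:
w = 6 (w = 2*3 = 6)
B(g) = -g - 12/g
-B((4*y(1))*w) = -(-4*(-2)*6 - 12/((4*(-2))*6)) = -(-(-8)*6 - 12/((-8*6))) = -(-1*(-48) - 12/(-48)) = -(48 - 12*(-1/48)) = -(48 + 1/4) = -1*193/4 = -193/4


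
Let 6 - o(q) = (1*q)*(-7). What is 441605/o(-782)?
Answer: -441605/5468 ≈ -80.762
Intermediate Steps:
o(q) = 6 + 7*q (o(q) = 6 - 1*q*(-7) = 6 - q*(-7) = 6 - (-7)*q = 6 + 7*q)
441605/o(-782) = 441605/(6 + 7*(-782)) = 441605/(6 - 5474) = 441605/(-5468) = 441605*(-1/5468) = -441605/5468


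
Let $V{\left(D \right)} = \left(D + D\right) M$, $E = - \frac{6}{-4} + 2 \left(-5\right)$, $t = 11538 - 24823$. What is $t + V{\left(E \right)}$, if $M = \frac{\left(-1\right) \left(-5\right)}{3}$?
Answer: $- \frac{39940}{3} \approx -13313.0$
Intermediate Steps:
$M = \frac{5}{3}$ ($M = 5 \cdot \frac{1}{3} = \frac{5}{3} \approx 1.6667$)
$t = -13285$ ($t = 11538 - 24823 = -13285$)
$E = - \frac{17}{2}$ ($E = \left(-6\right) \left(- \frac{1}{4}\right) - 10 = \frac{3}{2} - 10 = - \frac{17}{2} \approx -8.5$)
$V{\left(D \right)} = \frac{10 D}{3}$ ($V{\left(D \right)} = \left(D + D\right) \frac{5}{3} = 2 D \frac{5}{3} = \frac{10 D}{3}$)
$t + V{\left(E \right)} = -13285 + \frac{10}{3} \left(- \frac{17}{2}\right) = -13285 - \frac{85}{3} = - \frac{39940}{3}$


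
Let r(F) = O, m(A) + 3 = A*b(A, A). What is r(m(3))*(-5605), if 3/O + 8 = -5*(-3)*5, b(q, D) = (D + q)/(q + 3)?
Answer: -16815/67 ≈ -250.97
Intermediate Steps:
b(q, D) = (D + q)/(3 + q)
m(A) = -3 + 2*A²/(3 + A) (m(A) = -3 + A*((A + A)/(3 + A)) = -3 + A*((2*A)/(3 + A)) = -3 + A*(2*A/(3 + A)) = -3 + 2*A²/(3 + A))
O = 3/67 (O = 3/(-8 - 5*(-3)*5) = 3/(-8 + 15*5) = 3/(-8 + 75) = 3/67 ≈ 0.044776)
r(F) = 3/67
r(m(3))*(-5605) = (3/67)*(-5605) = -16815/67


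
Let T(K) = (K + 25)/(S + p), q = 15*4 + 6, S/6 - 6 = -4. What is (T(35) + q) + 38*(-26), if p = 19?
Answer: -28522/31 ≈ -920.06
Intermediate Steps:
S = 12 (S = 36 + 6*(-4) = 36 - 24 = 12)
q = 66 (q = 60 + 6 = 66)
T(K) = 25/31 + K/31 (T(K) = (K + 25)/(12 + 19) = (25 + K)/31 = (25 + K)*(1/31) = 25/31 + K/31)
(T(35) + q) + 38*(-26) = ((25/31 + (1/31)*35) + 66) + 38*(-26) = ((25/31 + 35/31) + 66) - 988 = (60/31 + 66) - 988 = 2106/31 - 988 = -28522/31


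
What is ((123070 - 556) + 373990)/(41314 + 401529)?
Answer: 496504/442843 ≈ 1.1212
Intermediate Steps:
((123070 - 556) + 373990)/(41314 + 401529) = (122514 + 373990)/442843 = 496504*(1/442843) = 496504/442843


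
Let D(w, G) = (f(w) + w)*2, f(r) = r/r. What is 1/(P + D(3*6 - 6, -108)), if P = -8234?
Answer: -1/8208 ≈ -0.00012183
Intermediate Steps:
f(r) = 1
D(w, G) = 2 + 2*w (D(w, G) = (1 + w)*2 = 2 + 2*w)
1/(P + D(3*6 - 6, -108)) = 1/(-8234 + (2 + 2*(3*6 - 6))) = 1/(-8234 + (2 + 2*(18 - 6))) = 1/(-8234 + (2 + 2*12)) = 1/(-8234 + (2 + 24)) = 1/(-8234 + 26) = 1/(-8208) = -1/8208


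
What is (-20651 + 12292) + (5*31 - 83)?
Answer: -8287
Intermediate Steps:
(-20651 + 12292) + (5*31 - 83) = -8359 + (155 - 83) = -8359 + 72 = -8287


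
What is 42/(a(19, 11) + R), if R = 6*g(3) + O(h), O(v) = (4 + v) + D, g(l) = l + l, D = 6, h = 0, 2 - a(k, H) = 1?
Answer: 42/47 ≈ 0.89362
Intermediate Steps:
a(k, H) = 1 (a(k, H) = 2 - 1*1 = 2 - 1 = 1)
g(l) = 2*l
O(v) = 10 + v (O(v) = (4 + v) + 6 = 10 + v)
R = 46 (R = 6*(2*3) + (10 + 0) = 6*6 + 10 = 36 + 10 = 46)
42/(a(19, 11) + R) = 42/(1 + 46) = 42/47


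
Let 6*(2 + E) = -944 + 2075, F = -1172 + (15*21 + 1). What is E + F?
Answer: -1339/2 ≈ -669.50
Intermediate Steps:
F = -856 (F = -1172 + (315 + 1) = -1172 + 316 = -856)
E = 373/2 (E = -2 + (-944 + 2075)/6 = -2 + (⅙)*1131 = -2 + 377/2 = 373/2 ≈ 186.50)
E + F = 373/2 - 856 = -1339/2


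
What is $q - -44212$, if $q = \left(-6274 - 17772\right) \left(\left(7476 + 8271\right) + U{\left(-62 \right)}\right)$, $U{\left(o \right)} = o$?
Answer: $-377117298$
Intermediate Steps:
$q = -377161510$ ($q = \left(-6274 - 17772\right) \left(\left(7476 + 8271\right) - 62\right) = - 24046 \left(15747 - 62\right) = \left(-24046\right) 15685 = -377161510$)
$q - -44212 = -377161510 - -44212 = -377161510 + 44212 = -377117298$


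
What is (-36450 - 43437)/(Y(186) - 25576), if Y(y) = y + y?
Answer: 79887/25204 ≈ 3.1696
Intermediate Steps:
Y(y) = 2*y
(-36450 - 43437)/(Y(186) - 25576) = (-36450 - 43437)/(2*186 - 25576) = -79887/(372 - 25576) = -79887/(-25204) = -79887*(-1/25204) = 79887/25204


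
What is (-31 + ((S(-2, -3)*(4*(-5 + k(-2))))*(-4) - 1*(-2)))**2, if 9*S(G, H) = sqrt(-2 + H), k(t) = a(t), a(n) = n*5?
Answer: (87 - 80*I*sqrt(5))**2/9 ≈ -2714.6 - 3458.5*I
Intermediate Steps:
a(n) = 5*n
k(t) = 5*t
S(G, H) = sqrt(-2 + H)/9
(-31 + ((S(-2, -3)*(4*(-5 + k(-2))))*(-4) - 1*(-2)))**2 = (-31 + (((sqrt(-2 - 3)/9)*(4*(-5 + 5*(-2))))*(-4) - 1*(-2)))**2 = (-31 + (((sqrt(-5)/9)*(4*(-5 - 10)))*(-4) + 2))**2 = (-31 + ((((I*sqrt(5))/9)*(4*(-15)))*(-4) + 2))**2 = (-31 + (((I*sqrt(5)/9)*(-60))*(-4) + 2))**2 = (-31 + (-20*I*sqrt(5)/3*(-4) + 2))**2 = (-31 + (80*I*sqrt(5)/3 + 2))**2 = (-31 + (2 + 80*I*sqrt(5)/3))**2 = (-29 + 80*I*sqrt(5)/3)**2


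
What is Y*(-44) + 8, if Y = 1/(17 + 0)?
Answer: 92/17 ≈ 5.4118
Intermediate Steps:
Y = 1/17 ≈ 0.058824
Y*(-44) + 8 = (1/17)*(-44) + 8 = -44/17 + 8 = 92/17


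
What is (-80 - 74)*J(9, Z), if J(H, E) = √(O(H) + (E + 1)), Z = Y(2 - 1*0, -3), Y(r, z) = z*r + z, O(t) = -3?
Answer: -154*I*√11 ≈ -510.76*I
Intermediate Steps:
Y(r, z) = z + r*z (Y(r, z) = r*z + z = z + r*z)
Z = -9 (Z = -3*(1 + (2 - 1*0)) = -3*(1 + (2 + 0)) = -3*(1 + 2) = -3*3 = -9)
J(H, E) = √(-2 + E) (J(H, E) = √(-3 + (E + 1)) = √(-3 + (1 + E)) = √(-2 + E))
(-80 - 74)*J(9, Z) = (-80 - 74)*√(-2 - 9) = -154*I*√11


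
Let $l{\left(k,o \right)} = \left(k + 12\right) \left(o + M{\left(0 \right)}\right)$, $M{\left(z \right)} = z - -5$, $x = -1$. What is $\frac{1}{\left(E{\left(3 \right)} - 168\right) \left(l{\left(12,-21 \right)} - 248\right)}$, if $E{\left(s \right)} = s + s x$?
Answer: $\frac{1}{106176} \approx 9.4183 \cdot 10^{-6}$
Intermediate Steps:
$E{\left(s \right)} = 0$ ($E{\left(s \right)} = s + s \left(-1\right) = s - s = 0$)
$M{\left(z \right)} = 5 + z$ ($M{\left(z \right)} = z + 5 = 5 + z$)
$l{\left(k,o \right)} = \left(5 + o\right) \left(12 + k\right)$ ($l{\left(k,o \right)} = \left(k + 12\right) \left(o + \left(5 + 0\right)\right) = \left(12 + k\right) \left(o + 5\right) = \left(12 + k\right) \left(5 + o\right) = \left(5 + o\right) \left(12 + k\right)$)
$\frac{1}{\left(E{\left(3 \right)} - 168\right) \left(l{\left(12,-21 \right)} - 248\right)} = \frac{1}{\left(0 - 168\right) \left(\left(60 + 5 \cdot 12 + 12 \left(-21\right) + 12 \left(-21\right)\right) - 248\right)} = \frac{1}{\left(-168\right) \left(\left(60 + 60 - 252 - 252\right) - 248\right)} = \frac{1}{\left(-168\right) \left(-384 - 248\right)} = \frac{1}{\left(-168\right) \left(-632\right)} = \frac{1}{106176}$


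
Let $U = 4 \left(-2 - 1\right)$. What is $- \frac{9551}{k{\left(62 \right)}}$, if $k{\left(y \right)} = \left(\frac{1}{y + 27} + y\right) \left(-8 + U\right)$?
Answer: $\frac{850039}{110380} \approx 7.701$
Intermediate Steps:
$U = -12$ ($U = 4 \left(-3\right) = -12$)
$k{\left(y \right)} = - 20 y - \frac{20}{27 + y}$ ($k{\left(y \right)} = \left(\frac{1}{y + 27} + y\right) \left(-8 - 12\right) = \left(\frac{1}{27 + y} + y\right) \left(-20\right) = \left(y + \frac{1}{27 + y}\right) \left(-20\right) = - 20 y - \frac{20}{27 + y}$)
$- \frac{9551}{k{\left(62 \right)}} = - \frac{9551}{20 \frac{1}{27 + 62} \left(-1 - 62^{2} - 1674\right)} = - \frac{9551}{20 \cdot \frac{1}{89} \left(-1 - 3844 - 1674\right)} = - \frac{9551}{20 \cdot \frac{1}{89} \left(-5519\right)} = - \frac{9551}{- \frac{110380}{89}} = \left(-9551\right) \left(- \frac{89}{110380}\right) = \frac{850039}{110380}$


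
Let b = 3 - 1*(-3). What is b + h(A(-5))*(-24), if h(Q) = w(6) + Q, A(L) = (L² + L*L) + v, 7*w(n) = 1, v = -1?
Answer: -8214/7 ≈ -1173.4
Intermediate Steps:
w(n) = ⅐ (w(n) = (⅐)*1 = ⅐)
A(L) = -1 + 2*L² (A(L) = (L² + L*L) - 1 = (L² + L²) - 1 = 2*L² - 1 = -1 + 2*L²)
b = 6 (b = 3 + 3 = 6)
h(Q) = ⅐ + Q
b + h(A(-5))*(-24) = 6 + (⅐ + (-1 + 2*(-5)²))*(-24) = 6 + (⅐ + (-1 + 2*25))*(-24) = 6 + (⅐ + (-1 + 50))*(-24) = 6 + (⅐ + 49)*(-24) = 6 + (344/7)*(-24) = 6 - 8256/7 = -8214/7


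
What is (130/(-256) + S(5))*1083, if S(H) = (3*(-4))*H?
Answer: -8387835/128 ≈ -65530.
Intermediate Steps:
S(H) = -12*H
(130/(-256) + S(5))*1083 = (130/(-256) - 12*5)*1083 = (130*(-1/256) - 60)*1083 = (-65/128 - 60)*1083 = -7745/128*1083 = -8387835/128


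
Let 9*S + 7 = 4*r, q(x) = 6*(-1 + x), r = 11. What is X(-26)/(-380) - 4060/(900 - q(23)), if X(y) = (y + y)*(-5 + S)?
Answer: -295931/54720 ≈ -5.4081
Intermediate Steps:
q(x) = -6 + 6*x
S = 37/9 (S = -7/9 + (4*11)/9 = -7/9 + (1/9)*44 = -7/9 + 44/9 = 37/9 ≈ 4.1111)
X(y) = -16*y/9 (X(y) = (y + y)*(-5 + 37/9) = (2*y)*(-8/9) = -16*y/9)
X(-26)/(-380) - 4060/(900 - q(23)) = -16/9*(-26)/(-380) - 4060/(900 - (-6 + 6*23)) = (416/9)*(-1/380) - 4060/(900 - (-6 + 138)) = -104/855 - 4060/(900 - 1*132) = -104/855 - 4060/(900 - 132) = -104/855 - 4060/768 = -104/855 - 4060*1/768 = -104/855 - 1015/192 = -295931/54720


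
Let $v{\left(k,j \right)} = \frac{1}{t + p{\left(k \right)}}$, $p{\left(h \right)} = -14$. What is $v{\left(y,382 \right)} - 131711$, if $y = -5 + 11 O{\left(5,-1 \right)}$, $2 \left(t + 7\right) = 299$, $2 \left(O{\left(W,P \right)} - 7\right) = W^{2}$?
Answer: $- \frac{33849725}{257} \approx -1.3171 \cdot 10^{5}$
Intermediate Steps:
$O{\left(W,P \right)} = 7 + \frac{W^{2}}{2}$
$t = \frac{285}{2}$ ($t = -7 + \frac{1}{2} \cdot 299 = -7 + \frac{299}{2} = \frac{285}{2} \approx 142.5$)
$y = \frac{419}{2}$ ($y = -5 + 11 \left(7 + \frac{5^{2}}{2}\right) = -5 + 11 \left(7 + \frac{1}{2} \cdot 25\right) = -5 + 11 \left(7 + \frac{25}{2}\right) = -5 + 11 \cdot \frac{39}{2} = -5 + \frac{429}{2} = \frac{419}{2} \approx 209.5$)
$v{\left(k,j \right)} = \frac{2}{257}$ ($v{\left(k,j \right)} = \frac{1}{\frac{285}{2} - 14} = \frac{1}{\frac{257}{2}} = \frac{2}{257}$)
$v{\left(y,382 \right)} - 131711 = \frac{2}{257} - 131711 = - \frac{33849725}{257}$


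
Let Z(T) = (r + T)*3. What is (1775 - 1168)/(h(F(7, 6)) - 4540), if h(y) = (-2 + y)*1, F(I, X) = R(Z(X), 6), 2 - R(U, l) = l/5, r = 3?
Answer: -3035/22706 ≈ -0.13367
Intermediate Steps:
Z(T) = 9 + 3*T (Z(T) = (3 + T)*3 = 9 + 3*T)
R(U, l) = 2 - l/5
F(I, X) = ⅘ (F(I, X) = 2 - ⅕*6 = 2 - 6/5 = ⅘)
h(y) = -2 + y
(1775 - 1168)/(h(F(7, 6)) - 4540) = (1775 - 1168)/((-2 + ⅘) - 4540) = 607/(-6/5 - 4540) = 607/(-22706/5) = 607*(-5/22706) = -3035/22706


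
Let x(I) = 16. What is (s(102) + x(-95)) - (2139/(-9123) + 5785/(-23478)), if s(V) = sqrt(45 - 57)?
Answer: 90513659/5492046 + 2*I*sqrt(3) ≈ 16.481 + 3.4641*I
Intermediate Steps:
s(V) = 2*I*sqrt(3) (s(V) = sqrt(-12) = 2*I*sqrt(3))
(s(102) + x(-95)) - (2139/(-9123) + 5785/(-23478)) = (2*I*sqrt(3) + 16) - (2139/(-9123) + 5785/(-23478)) = (16 + 2*I*sqrt(3)) - (2139*(-1/9123) + 5785*(-1/23478)) = (16 + 2*I*sqrt(3)) - (-713/3041 - 445/1806) = (16 + 2*I*sqrt(3)) - 1*(-2640923/5492046) = (16 + 2*I*sqrt(3)) + 2640923/5492046 = 90513659/5492046 + 2*I*sqrt(3)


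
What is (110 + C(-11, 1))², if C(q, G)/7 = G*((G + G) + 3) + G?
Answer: 23104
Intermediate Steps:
C(q, G) = 7*G + 7*G*(3 + 2*G) (C(q, G) = 7*(G*((G + G) + 3) + G) = 7*(G*(2*G + 3) + G) = 7*(G*(3 + 2*G) + G) = 7*(G + G*(3 + 2*G)) = 7*G + 7*G*(3 + 2*G))
(110 + C(-11, 1))² = (110 + 14*1*(2 + 1))² = (110 + 14*1*3)² = (110 + 42)² = 152² = 23104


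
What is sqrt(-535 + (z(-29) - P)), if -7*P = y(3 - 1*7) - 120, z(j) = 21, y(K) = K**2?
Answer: I*sqrt(25914)/7 ≈ 22.997*I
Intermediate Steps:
P = 104/7 (P = -((3 - 1*7)**2 - 120)/7 = -((3 - 7)**2 - 120)/7 = -((-4)**2 - 120)/7 = -(16 - 120)/7 = -1/7*(-104) = 104/7 ≈ 14.857)
sqrt(-535 + (z(-29) - P)) = sqrt(-535 + (21 - 1*104/7)) = sqrt(-535 + (21 - 104/7)) = sqrt(-535 + 43/7) = sqrt(-3702/7) = I*sqrt(25914)/7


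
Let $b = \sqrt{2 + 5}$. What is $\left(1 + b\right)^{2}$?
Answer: $\left(1 + \sqrt{7}\right)^{2} \approx 13.292$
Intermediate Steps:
$b = \sqrt{7} \approx 2.6458$
$\left(1 + b\right)^{2} = \left(1 + \sqrt{7}\right)^{2}$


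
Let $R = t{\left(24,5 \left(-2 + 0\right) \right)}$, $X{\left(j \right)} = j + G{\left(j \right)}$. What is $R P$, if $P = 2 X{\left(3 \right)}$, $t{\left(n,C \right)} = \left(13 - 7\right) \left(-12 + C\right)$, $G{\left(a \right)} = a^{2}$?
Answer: $-3168$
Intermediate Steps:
$X{\left(j \right)} = j + j^{2}$
$t{\left(n,C \right)} = -72 + 6 C$ ($t{\left(n,C \right)} = 6 \left(-12 + C\right) = -72 + 6 C$)
$R = -132$ ($R = -72 + 6 \cdot 5 \left(-2 + 0\right) = -72 + 6 \cdot 5 \left(-2\right) = -72 + 6 \left(-10\right) = -72 - 60 = -132$)
$P = 24$ ($P = 2 \cdot 3 \left(1 + 3\right) = 2 \cdot 3 \cdot 4 = 2 \cdot 12 = 24$)
$R P = \left(-132\right) 24 = -3168$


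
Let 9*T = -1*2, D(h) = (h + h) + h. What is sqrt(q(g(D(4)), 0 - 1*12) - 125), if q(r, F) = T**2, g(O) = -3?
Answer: I*sqrt(10121)/9 ≈ 11.178*I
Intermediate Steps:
D(h) = 3*h (D(h) = 2*h + h = 3*h)
T = -2/9 (T = (-1*2)/9 = (1/9)*(-2) = -2/9 ≈ -0.22222)
q(r, F) = 4/81 (q(r, F) = (-2/9)**2 = 4/81)
sqrt(q(g(D(4)), 0 - 1*12) - 125) = sqrt(4/81 - 125) = sqrt(-10121/81) = I*sqrt(10121)/9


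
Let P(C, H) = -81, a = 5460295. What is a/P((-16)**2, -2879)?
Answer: -5460295/81 ≈ -67411.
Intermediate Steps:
a/P((-16)**2, -2879) = 5460295/(-81) = 5460295*(-1/81) = -5460295/81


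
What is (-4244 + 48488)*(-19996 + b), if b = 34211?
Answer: 628928460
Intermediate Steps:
(-4244 + 48488)*(-19996 + b) = (-4244 + 48488)*(-19996 + 34211) = 44244*14215 = 628928460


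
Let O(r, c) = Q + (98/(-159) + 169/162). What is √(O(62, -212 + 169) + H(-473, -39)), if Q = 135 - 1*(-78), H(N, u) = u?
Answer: √158748674/954 ≈ 13.207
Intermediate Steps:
Q = 213 (Q = 135 + 78 = 213)
O(r, c) = 1832483/8586 (O(r, c) = 213 + (98/(-159) + 169/162) = 213 + (98*(-1/159) + 169*(1/162)) = 213 + (-98/159 + 169/162) = 213 + 3665/8586 = 1832483/8586)
√(O(62, -212 + 169) + H(-473, -39)) = √(1832483/8586 - 39) = √(1497629/8586) = √158748674/954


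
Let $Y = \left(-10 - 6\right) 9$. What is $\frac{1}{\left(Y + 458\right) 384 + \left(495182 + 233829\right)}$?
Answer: $\frac{1}{849587} \approx 1.177 \cdot 10^{-6}$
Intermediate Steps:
$Y = -144$ ($Y = \left(-16\right) 9 = -144$)
$\frac{1}{\left(Y + 458\right) 384 + \left(495182 + 233829\right)} = \frac{1}{\left(-144 + 458\right) 384 + \left(495182 + 233829\right)} = \frac{1}{314 \cdot 384 + 729011} = \frac{1}{120576 + 729011} = \frac{1}{849587}$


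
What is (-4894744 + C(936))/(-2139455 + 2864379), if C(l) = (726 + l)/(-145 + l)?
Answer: -1935870421/286707442 ≈ -6.7521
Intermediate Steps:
C(l) = (726 + l)/(-145 + l)
(-4894744 + C(936))/(-2139455 + 2864379) = (-4894744 + (726 + 936)/(-145 + 936))/(-2139455 + 2864379) = (-4894744 + 1662/791)/724924 = (-4894744 + (1/791)*1662)*(1/724924) = (-4894744 + 1662/791)*(1/724924) = -3871740842/791*1/724924 = -1935870421/286707442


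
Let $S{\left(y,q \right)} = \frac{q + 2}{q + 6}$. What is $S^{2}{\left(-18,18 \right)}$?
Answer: $\frac{25}{36} \approx 0.69444$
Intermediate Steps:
$S{\left(y,q \right)} = \frac{2 + q}{6 + q}$
$S^{2}{\left(-18,18 \right)} = \left(\frac{2 + 18}{6 + 18}\right)^{2} = \left(\frac{1}{24} \cdot 20\right)^{2} = \left(\frac{5}{6}\right)^{2} = \frac{25}{36}$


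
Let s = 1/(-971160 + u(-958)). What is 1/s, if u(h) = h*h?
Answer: -53396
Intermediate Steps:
u(h) = h²
s = -1/53396 (s = 1/(-971160 + (-958)²) = 1/(-971160 + 917764) = 1/(-53396) = -1/53396 ≈ -1.8728e-5)
1/s = 1/(-1/53396) = -53396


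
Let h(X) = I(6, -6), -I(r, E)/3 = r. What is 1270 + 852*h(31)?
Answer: -14066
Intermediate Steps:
I(r, E) = -3*r
h(X) = -18 (h(X) = -3*6 = -18)
1270 + 852*h(31) = 1270 + 852*(-18) = 1270 - 15336 = -14066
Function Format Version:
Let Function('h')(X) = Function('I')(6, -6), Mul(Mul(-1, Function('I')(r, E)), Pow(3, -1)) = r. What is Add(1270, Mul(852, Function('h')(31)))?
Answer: -14066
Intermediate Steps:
Function('I')(r, E) = Mul(-3, r)
Function('h')(X) = -18 (Function('h')(X) = Mul(-3, 6) = -18)
Add(1270, Mul(852, Function('h')(31))) = Add(1270, Mul(852, -18)) = Add(1270, -15336) = -14066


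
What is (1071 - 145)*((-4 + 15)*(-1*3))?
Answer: -30558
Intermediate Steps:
(1071 - 145)*((-4 + 15)*(-1*3)) = 926*(11*(-3)) = 926*(-33) = -30558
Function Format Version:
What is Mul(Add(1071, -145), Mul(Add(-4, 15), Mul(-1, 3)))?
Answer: -30558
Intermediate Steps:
Mul(Add(1071, -145), Mul(Add(-4, 15), Mul(-1, 3))) = Mul(926, Mul(11, -3)) = Mul(926, -33) = -30558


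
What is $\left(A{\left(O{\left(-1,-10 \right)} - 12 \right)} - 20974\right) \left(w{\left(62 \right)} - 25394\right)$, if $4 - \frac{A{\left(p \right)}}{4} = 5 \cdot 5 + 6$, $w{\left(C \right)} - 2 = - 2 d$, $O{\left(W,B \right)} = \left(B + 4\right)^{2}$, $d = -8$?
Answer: $534976832$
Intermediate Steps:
$O{\left(W,B \right)} = \left(4 + B\right)^{2}$
$w{\left(C \right)} = 18$ ($w{\left(C \right)} = 2 - -16 = 2 + 16 = 18$)
$A{\left(p \right)} = -108$ ($A{\left(p \right)} = 16 - 4 \left(5 \cdot 5 + 6\right) = 16 - 4 \left(25 + 6\right) = 16 - 124 = -108$)
$\left(A{\left(O{\left(-1,-10 \right)} - 12 \right)} - 20974\right) \left(w{\left(62 \right)} - 25394\right) = \left(-108 - 20974\right) \left(18 - 25394\right) = \left(-21082\right) \left(-25376\right) = 534976832$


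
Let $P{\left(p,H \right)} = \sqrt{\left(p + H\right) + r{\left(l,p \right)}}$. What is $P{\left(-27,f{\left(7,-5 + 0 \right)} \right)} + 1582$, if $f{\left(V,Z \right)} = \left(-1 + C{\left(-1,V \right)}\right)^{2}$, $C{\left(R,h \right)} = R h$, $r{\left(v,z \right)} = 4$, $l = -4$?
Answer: $1582 + \sqrt{41} \approx 1588.4$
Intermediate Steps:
$f{\left(V,Z \right)} = \left(-1 - V\right)^{2}$
$P{\left(p,H \right)} = \sqrt{4 + H + p}$ ($P{\left(p,H \right)} = \sqrt{\left(p + H\right) + 4} = \sqrt{\left(H + p\right) + 4} = \sqrt{4 + H + p}$)
$P{\left(-27,f{\left(7,-5 + 0 \right)} \right)} + 1582 = \sqrt{4 + \left(1 + 7\right)^{2} - 27} + 1582 = \sqrt{4 + 8^{2} - 27} + 1582 = \sqrt{4 + 64 - 27} + 1582 = \sqrt{41} + 1582 = 1582 + \sqrt{41}$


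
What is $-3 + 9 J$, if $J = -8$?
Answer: $-75$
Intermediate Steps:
$-3 + 9 J = -3 + 9 \left(-8\right) = -3 - 72 = -75$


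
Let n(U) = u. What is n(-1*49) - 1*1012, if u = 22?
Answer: -990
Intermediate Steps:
n(U) = 22
n(-1*49) - 1*1012 = 22 - 1*1012 = 22 - 1012 = -990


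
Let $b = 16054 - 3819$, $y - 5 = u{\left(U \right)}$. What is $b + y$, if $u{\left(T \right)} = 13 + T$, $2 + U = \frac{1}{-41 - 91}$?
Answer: $\frac{1617131}{132} \approx 12251.0$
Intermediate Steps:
$U = - \frac{265}{132}$ ($U = -2 + \frac{1}{-41 - 91} = -2 + \frac{1}{-132} = -2 - \frac{1}{132} = - \frac{265}{132} \approx -2.0076$)
$y = \frac{2111}{132}$ ($y = 5 + \left(13 - \frac{265}{132}\right) = 5 + \frac{1451}{132} = \frac{2111}{132} \approx 15.992$)
$b = 12235$
$b + y = 12235 + \frac{2111}{132} = \frac{1617131}{132}$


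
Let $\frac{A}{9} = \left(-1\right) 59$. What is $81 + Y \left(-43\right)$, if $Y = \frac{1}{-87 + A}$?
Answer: $\frac{50101}{618} \approx 81.07$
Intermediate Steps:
$A = -531$ ($A = 9 \left(\left(-1\right) 59\right) = 9 \left(-59\right) = -531$)
$Y = - \frac{1}{618}$ ($Y = \frac{1}{-87 - 531} = \frac{1}{-618} = - \frac{1}{618} \approx -0.0016181$)
$81 + Y \left(-43\right) = 81 - - \frac{43}{618} = 81 + \frac{43}{618} = \frac{50101}{618}$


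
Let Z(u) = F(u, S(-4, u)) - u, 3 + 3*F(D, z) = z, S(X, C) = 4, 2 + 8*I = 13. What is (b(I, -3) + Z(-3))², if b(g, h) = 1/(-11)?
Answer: 11449/1089 ≈ 10.513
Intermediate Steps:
I = 11/8 (I = -¼ + (⅛)*13 = -¼ + 13/8 = 11/8 ≈ 1.3750)
b(g, h) = -1/11
F(D, z) = -1 + z/3
Z(u) = ⅓ - u (Z(u) = (-1 + (⅓)*4) - u = (-1 + 4/3) - u = ⅓ - u)
(b(I, -3) + Z(-3))² = (-1/11 + (⅓ - 1*(-3)))² = (-1/11 + (⅓ + 3))² = (-1/11 + 10/3)² = (107/33)² = 11449/1089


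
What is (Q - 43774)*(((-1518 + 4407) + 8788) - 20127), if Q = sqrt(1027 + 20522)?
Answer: 369890300 - 8450*sqrt(21549) ≈ 3.6865e+8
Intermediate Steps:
Q = sqrt(21549) ≈ 146.80
(Q - 43774)*(((-1518 + 4407) + 8788) - 20127) = (sqrt(21549) - 43774)*(((-1518 + 4407) + 8788) - 20127) = (-43774 + sqrt(21549))*((2889 + 8788) - 20127) = (-43774 + sqrt(21549))*(11677 - 20127) = (-43774 + sqrt(21549))*(-8450) = 369890300 - 8450*sqrt(21549)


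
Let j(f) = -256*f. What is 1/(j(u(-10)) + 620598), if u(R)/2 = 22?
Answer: 1/609334 ≈ 1.6411e-6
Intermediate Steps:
u(R) = 44 (u(R) = 2*22 = 44)
1/(j(u(-10)) + 620598) = 1/(-256*44 + 620598) = 1/(-11264 + 620598) = 1/609334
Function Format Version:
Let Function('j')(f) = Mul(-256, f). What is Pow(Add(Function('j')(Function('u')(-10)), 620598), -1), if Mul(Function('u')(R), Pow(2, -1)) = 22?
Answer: Rational(1, 609334) ≈ 1.6411e-6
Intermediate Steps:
Function('u')(R) = 44 (Function('u')(R) = Mul(2, 22) = 44)
Pow(Add(Function('j')(Function('u')(-10)), 620598), -1) = Pow(Add(Mul(-256, 44), 620598), -1) = Pow(Add(-11264, 620598), -1) = Pow(609334, -1) = Rational(1, 609334)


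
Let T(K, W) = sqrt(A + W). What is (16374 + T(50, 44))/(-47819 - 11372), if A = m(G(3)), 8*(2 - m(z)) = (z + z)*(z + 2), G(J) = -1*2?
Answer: -16374/59191 - sqrt(46)/59191 ≈ -0.27674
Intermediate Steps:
G(J) = -2
m(z) = 2 - z*(2 + z)/4 (m(z) = 2 - (z + z)*(z + 2)/8 = 2 - 2*z*(2 + z)/8 = 2 - z*(2 + z)/4)
A = 2 (A = 2 - 1/2*(-2) - 1/4*(-2)**2 = 2 + 1 - 1/4*4 = 2 + 1 - 1 = 2)
T(K, W) = sqrt(2 + W)
(16374 + T(50, 44))/(-47819 - 11372) = (16374 + sqrt(2 + 44))/(-47819 - 11372) = (16374 + sqrt(46))/(-59191) = (16374 + sqrt(46))*(-1/59191) = -16374/59191 - sqrt(46)/59191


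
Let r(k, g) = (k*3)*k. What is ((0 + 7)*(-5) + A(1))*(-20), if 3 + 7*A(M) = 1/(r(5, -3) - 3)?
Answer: 89275/126 ≈ 708.53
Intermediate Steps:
r(k, g) = 3*k**2 (r(k, g) = (3*k)*k = 3*k**2)
A(M) = -215/504 (A(M) = -3/7 + 1/(7*(3*5**2 - 3)) = -3/7 + 1/(7*(3*25 - 3)) = -3/7 + 1/(7*(75 - 3)) = -3/7 + (1/7)/72 = -3/7 + (1/7)*(1/72) = -3/7 + 1/504 = -215/504)
((0 + 7)*(-5) + A(1))*(-20) = ((0 + 7)*(-5) - 215/504)*(-20) = (7*(-5) - 215/504)*(-20) = (-35 - 215/504)*(-20) = -17855/504*(-20) = 89275/126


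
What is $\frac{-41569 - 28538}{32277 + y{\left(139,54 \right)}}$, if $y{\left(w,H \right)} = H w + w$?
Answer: $- \frac{70107}{39922} \approx -1.7561$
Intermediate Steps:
$y{\left(w,H \right)} = w + H w$
$\frac{-41569 - 28538}{32277 + y{\left(139,54 \right)}} = \frac{-41569 - 28538}{32277 + 139 \left(1 + 54\right)} = - \frac{70107}{32277 + 139 \cdot 55} = - \frac{70107}{32277 + 7645} = - \frac{70107}{39922}$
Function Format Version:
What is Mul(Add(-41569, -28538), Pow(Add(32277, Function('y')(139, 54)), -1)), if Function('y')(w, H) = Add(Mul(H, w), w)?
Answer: Rational(-70107, 39922) ≈ -1.7561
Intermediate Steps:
Function('y')(w, H) = Add(w, Mul(H, w))
Mul(Add(-41569, -28538), Pow(Add(32277, Function('y')(139, 54)), -1)) = Mul(Add(-41569, -28538), Pow(Add(32277, Mul(139, Add(1, 54))), -1)) = Mul(-70107, Pow(Add(32277, Mul(139, 55)), -1)) = Mul(-70107, Pow(Add(32277, 7645), -1)) = Mul(-70107, Pow(39922, -1)) = Mul(-70107, Rational(1, 39922)) = Rational(-70107, 39922)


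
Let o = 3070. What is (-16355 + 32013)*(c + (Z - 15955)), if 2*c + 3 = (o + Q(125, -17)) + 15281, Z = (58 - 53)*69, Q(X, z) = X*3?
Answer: -97839013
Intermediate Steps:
Q(X, z) = 3*X
Z = 345 (Z = 5*69 = 345)
c = 18723/2 (c = -3/2 + ((3070 + 3*125) + 15281)/2 = -3/2 + ((3070 + 375) + 15281)/2 = -3/2 + (3445 + 15281)/2 = -3/2 + (1/2)*18726 = -3/2 + 9363 = 18723/2 ≈ 9361.5)
(-16355 + 32013)*(c + (Z - 15955)) = (-16355 + 32013)*(18723/2 + (345 - 15955)) = 15658*(18723/2 - 15610) = 15658*(-12497/2) = -97839013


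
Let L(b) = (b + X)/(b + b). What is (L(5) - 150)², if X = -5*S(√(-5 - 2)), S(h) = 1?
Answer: 22500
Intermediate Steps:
X = -5 (X = -5*1 = -5)
L(b) = (-5 + b)/(2*b) (L(b) = (b - 5)/(b + b) = (-5 + b)/((2*b)) = (-5 + b)*(1/(2*b)) = (-5 + b)/(2*b))
(L(5) - 150)² = ((½)*(-5 + 5)/5 - 150)² = ((½)*(⅕)*0 - 150)² = (0 - 150)² = (-150)² = 22500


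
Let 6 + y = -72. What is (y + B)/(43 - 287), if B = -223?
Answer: 301/244 ≈ 1.2336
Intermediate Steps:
y = -78 (y = -6 - 72 = -78)
(y + B)/(43 - 287) = (-78 - 223)/(43 - 287) = -301/(-244) = -301*(-1/244) = 301/244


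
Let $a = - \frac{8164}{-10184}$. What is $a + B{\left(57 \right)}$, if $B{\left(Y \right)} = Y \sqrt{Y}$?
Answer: $\frac{2041}{2546} + 57 \sqrt{57} \approx 431.14$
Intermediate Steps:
$B{\left(Y \right)} = Y^{\frac{3}{2}}$
$a = \frac{2041}{2546}$ ($a = \left(-8164\right) \left(- \frac{1}{10184}\right) = \frac{2041}{2546} \approx 0.80165$)
$a + B{\left(57 \right)} = \frac{2041}{2546} + 57^{\frac{3}{2}} = \frac{2041}{2546} + 57 \sqrt{57}$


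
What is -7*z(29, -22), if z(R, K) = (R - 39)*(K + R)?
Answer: 490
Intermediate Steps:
z(R, K) = (-39 + R)*(K + R)
-7*z(29, -22) = -7*(29**2 - 39*(-22) - 39*29 - 22*29) = -7*(841 + 858 - 1131 - 638) = -7*(-70) = 490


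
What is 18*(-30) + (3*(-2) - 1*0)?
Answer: -546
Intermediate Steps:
18*(-30) + (3*(-2) - 1*0) = -540 + (-6 + 0) = -540 - 6 = -546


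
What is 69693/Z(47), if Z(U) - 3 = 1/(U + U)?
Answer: 6551142/283 ≈ 23149.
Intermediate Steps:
Z(U) = 3 + 1/(2*U) (Z(U) = 3 + 1/(U + U) = 3 + 1/(2*U))
69693/Z(47) = 69693/(3 + (½)/47) = 69693/(3 + (½)*(1/47)) = 69693/(3 + 1/94) = 69693/(283/94) = 69693*(94/283) = 6551142/283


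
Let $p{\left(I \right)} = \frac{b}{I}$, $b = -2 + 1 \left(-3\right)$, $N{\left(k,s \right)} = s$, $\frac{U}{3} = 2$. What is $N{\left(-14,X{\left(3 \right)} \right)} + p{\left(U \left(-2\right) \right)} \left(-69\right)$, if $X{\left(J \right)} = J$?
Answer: $- \frac{103}{4} \approx -25.75$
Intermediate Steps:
$U = 6$ ($U = 3 \cdot 2 = 6$)
$b = -5$ ($b = -2 - 3 = -5$)
$p{\left(I \right)} = - \frac{5}{I}$
$N{\left(-14,X{\left(3 \right)} \right)} + p{\left(U \left(-2\right) \right)} \left(-69\right) = 3 + - \frac{5}{6 \left(-2\right)} \left(-69\right) = 3 + - \frac{5}{-12} \left(-69\right) = 3 + \left(-5\right) \left(- \frac{1}{12}\right) \left(-69\right) = 3 + \frac{5}{12} \left(-69\right) = 3 - \frac{115}{4} = - \frac{103}{4}$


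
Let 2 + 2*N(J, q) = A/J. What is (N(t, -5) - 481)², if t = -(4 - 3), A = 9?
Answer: 946729/4 ≈ 2.3668e+5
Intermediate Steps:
t = -1 (t = -1*1 = -1)
N(J, q) = -1 + 9/(2*J) (N(J, q) = -1 + (9/J)/2 = -1 + 9/(2*J))
(N(t, -5) - 481)² = ((9/2 - 1*(-1))/(-1) - 481)² = (-(9/2 + 1) - 481)² = (-1*11/2 - 481)² = (-11/2 - 481)² = (-973/2)² = 946729/4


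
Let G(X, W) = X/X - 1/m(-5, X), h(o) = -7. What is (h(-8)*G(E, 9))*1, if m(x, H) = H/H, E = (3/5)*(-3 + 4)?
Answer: 0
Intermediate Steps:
E = 3/5 (E = (3*(1/5))*1 = (3/5)*1 = 3/5 ≈ 0.60000)
m(x, H) = 1
G(X, W) = 0 (G(X, W) = X/X - 1/1 = 1 - 1*1 = 1 - 1 = 0)
(h(-8)*G(E, 9))*1 = -7*0*1 = 0*1 = 0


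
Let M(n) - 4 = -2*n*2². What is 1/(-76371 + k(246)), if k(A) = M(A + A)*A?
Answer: -1/1043643 ≈ -9.5818e-7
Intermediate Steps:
M(n) = 4 - 8*n (M(n) = 4 - 2*n*2² = 4 - 2*n*4 = 4 - 8*n)
k(A) = A*(4 - 16*A) (k(A) = (4 - 8*(A + A))*A = (4 - 16*A)*A = A*(4 - 16*A))
1/(-76371 + k(246)) = 1/(-76371 + 4*246*(1 - 4*246)) = 1/(-76371 + 4*246*(1 - 984)) = 1/(-76371 + 4*246*(-983)) = 1/(-76371 - 967272) = 1/(-1043643) = -1/1043643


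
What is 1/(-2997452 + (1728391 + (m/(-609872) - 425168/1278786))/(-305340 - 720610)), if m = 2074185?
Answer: -400067035381711200/1199182409319944694240583 ≈ -3.3362e-7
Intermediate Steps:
1/(-2997452 + (1728391 + (m/(-609872) - 425168/1278786))/(-305340 - 720610)) = 1/(-2997452 + (1728391 + (2074185/(-609872) - 425168/1278786))/(-305340 - 720610)) = 1/(-2997452 + (1728391 + (2074185*(-1/609872) - 425168*1/1278786))/(-1025950)) = 1/(-2997452 + (1728391 + (-2074185/609872 - 212584/639393))*(-1/1025950)) = 1/(-2997452 + (1728391 - 1455868398953/389947887696)*(-1/1025950)) = 1/(-2997452 + (673980963694378183/389947887696)*(-1/1025950)) = 1/(-2997452 - 673980963694378183/400067035381711200) = 1/(-1199182409319944694240583/400067035381711200) = -400067035381711200/1199182409319944694240583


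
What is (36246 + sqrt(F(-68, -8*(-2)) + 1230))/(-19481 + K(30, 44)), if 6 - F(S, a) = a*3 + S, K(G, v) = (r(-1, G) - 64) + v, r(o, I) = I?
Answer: -36246/19471 - 2*sqrt(314)/19471 ≈ -1.8634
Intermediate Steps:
K(G, v) = -64 + G + v (K(G, v) = (G - 64) + v = (-64 + G) + v = -64 + G + v)
F(S, a) = 6 - S - 3*a (F(S, a) = 6 - (a*3 + S) = 6 - (3*a + S) = 6 - (S + 3*a) = 6 + (-S - 3*a) = 6 - S - 3*a)
(36246 + sqrt(F(-68, -8*(-2)) + 1230))/(-19481 + K(30, 44)) = (36246 + sqrt((6 - 1*(-68) - (-24)*(-2)) + 1230))/(-19481 + (-64 + 30 + 44)) = (36246 + sqrt((6 + 68 - 3*16) + 1230))/(-19481 + 10) = (36246 + sqrt((6 + 68 - 48) + 1230))/(-19471) = (36246 + sqrt(26 + 1230))*(-1/19471) = (36246 + sqrt(1256))*(-1/19471) = (36246 + 2*sqrt(314))*(-1/19471) = -36246/19471 - 2*sqrt(314)/19471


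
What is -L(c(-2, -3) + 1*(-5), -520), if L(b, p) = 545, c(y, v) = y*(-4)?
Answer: -545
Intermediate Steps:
c(y, v) = -4*y
-L(c(-2, -3) + 1*(-5), -520) = -1*545 = -545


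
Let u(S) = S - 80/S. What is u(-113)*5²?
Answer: -317225/113 ≈ -2807.3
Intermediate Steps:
u(-113)*5² = (-113 - 80/(-113))*5² = (-113 - 80*(-1/113))*25 = (-113 + 80/113)*25 = -12689/113*25 = -317225/113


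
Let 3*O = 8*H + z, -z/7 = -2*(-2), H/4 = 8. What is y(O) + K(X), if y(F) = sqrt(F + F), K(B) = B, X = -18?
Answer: -18 + 2*sqrt(38) ≈ -5.6712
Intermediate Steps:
H = 32 (H = 4*8 = 32)
z = -28 (z = -(-14)*(-2) = -7*4 = -28)
O = 76 (O = (8*32 - 28)/3 = (256 - 28)/3 = (1/3)*228 = 76)
y(F) = sqrt(2)*sqrt(F) (y(F) = sqrt(2*F) = sqrt(2)*sqrt(F))
y(O) + K(X) = sqrt(2)*sqrt(76) - 18 = sqrt(2)*(2*sqrt(19)) - 18 = 2*sqrt(38) - 18 = -18 + 2*sqrt(38)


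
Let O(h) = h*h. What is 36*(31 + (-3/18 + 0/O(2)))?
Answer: 1110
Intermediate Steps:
O(h) = h²
36*(31 + (-3/18 + 0/O(2))) = 36*(31 + (-3/18 + 0/(2²))) = 36*(31 + (-3*1/18 + 0/4)) = 36*(31 + (-⅙ + 0*(¼))) = 36*(31 + (-⅙ + 0)) = 36*(31 - ⅙) = 36*(185/6) = 1110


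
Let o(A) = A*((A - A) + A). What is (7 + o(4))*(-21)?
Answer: -483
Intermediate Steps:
o(A) = A² (o(A) = A*(0 + A) = A*A = A²)
(7 + o(4))*(-21) = (7 + 4²)*(-21) = (7 + 16)*(-21) = 23*(-21) = -483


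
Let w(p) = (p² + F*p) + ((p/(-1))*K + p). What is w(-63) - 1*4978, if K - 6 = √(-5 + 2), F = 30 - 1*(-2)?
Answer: -2710 + 63*I*√3 ≈ -2710.0 + 109.12*I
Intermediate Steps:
F = 32 (F = 30 + 2 = 32)
K = 6 + I*√3 (K = 6 + √(-5 + 2) = 6 + √(-3) = 6 + I*√3 ≈ 6.0 + 1.732*I)
w(p) = p² + 33*p - p*(6 + I*√3) (w(p) = (p² + 32*p) + ((p/(-1))*(6 + I*√3) + p) = (p² + 32*p) + ((p*(-1))*(6 + I*√3) + p) = (p² + 32*p) + ((-p)*(6 + I*√3) + p) = (p² + 32*p) + (-p*(6 + I*√3) + p) = (p² + 32*p) + (p - p*(6 + I*√3)) = p² + 33*p - p*(6 + I*√3))
w(-63) - 1*4978 = -63*(27 - 63 - I*√3) - 1*4978 = -63*(-36 - I*√3) - 4978 = (2268 + 63*I*√3) - 4978 = -2710 + 63*I*√3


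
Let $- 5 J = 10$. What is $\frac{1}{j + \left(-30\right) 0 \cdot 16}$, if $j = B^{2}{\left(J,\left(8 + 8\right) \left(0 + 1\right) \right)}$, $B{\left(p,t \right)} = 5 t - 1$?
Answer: $\frac{1}{6241} \approx 0.00016023$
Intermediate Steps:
$J = -2$ ($J = \left(- \frac{1}{5}\right) 10 = -2$)
$B{\left(p,t \right)} = -1 + 5 t$
$j = 6241$ ($j = \left(-1 + 5 \left(8 + 8\right) \left(0 + 1\right)\right)^{2} = \left(-1 + 5 \cdot 16 \cdot 1\right)^{2} = \left(-1 + 5 \cdot 16\right)^{2} = \left(-1 + 80\right)^{2} = 79^{2} = 6241$)
$\frac{1}{j + \left(-30\right) 0 \cdot 16} = \frac{1}{6241 + \left(-30\right) 0 \cdot 16} = \frac{1}{6241 + 0 \cdot 16} = \frac{1}{6241 + 0} = \frac{1}{6241}$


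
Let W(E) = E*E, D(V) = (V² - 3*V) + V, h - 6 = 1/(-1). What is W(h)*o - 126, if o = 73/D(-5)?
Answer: -517/7 ≈ -73.857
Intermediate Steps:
h = 5 (h = 6 + 1/(-1) = 6 - 1 = 5)
D(V) = V² - 2*V
o = 73/35 (o = 73/((-5*(-2 - 5))) = 73/((-5*(-7))) = 73/35 ≈ 2.0857)
W(E) = E²
W(h)*o - 126 = 5²*(73/35) - 126 = 25*(73/35) - 126 = 365/7 - 126 = -517/7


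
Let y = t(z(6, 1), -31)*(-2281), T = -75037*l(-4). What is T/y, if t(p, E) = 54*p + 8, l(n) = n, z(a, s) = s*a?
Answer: -75037/189323 ≈ -0.39634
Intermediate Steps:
z(a, s) = a*s
t(p, E) = 8 + 54*p
T = 300148 (T = -75037*(-4) = 300148)
y = -757292 (y = (8 + 54*(6*1))*(-2281) = (8 + 54*6)*(-2281) = (8 + 324)*(-2281) = 332*(-2281) = -757292)
T/y = 300148/(-757292) = 300148*(-1/757292) = -75037/189323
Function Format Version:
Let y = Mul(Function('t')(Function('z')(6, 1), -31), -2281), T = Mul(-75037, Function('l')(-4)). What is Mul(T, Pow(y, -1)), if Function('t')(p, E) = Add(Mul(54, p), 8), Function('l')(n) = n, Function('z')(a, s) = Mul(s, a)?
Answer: Rational(-75037, 189323) ≈ -0.39634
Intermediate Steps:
Function('z')(a, s) = Mul(a, s)
Function('t')(p, E) = Add(8, Mul(54, p))
T = 300148 (T = Mul(-75037, -4) = 300148)
y = -757292 (y = Mul(Add(8, Mul(54, Mul(6, 1))), -2281) = Mul(Add(8, Mul(54, 6)), -2281) = Mul(Add(8, 324), -2281) = Mul(332, -2281) = -757292)
Mul(T, Pow(y, -1)) = Mul(300148, Pow(-757292, -1)) = Mul(300148, Rational(-1, 757292)) = Rational(-75037, 189323)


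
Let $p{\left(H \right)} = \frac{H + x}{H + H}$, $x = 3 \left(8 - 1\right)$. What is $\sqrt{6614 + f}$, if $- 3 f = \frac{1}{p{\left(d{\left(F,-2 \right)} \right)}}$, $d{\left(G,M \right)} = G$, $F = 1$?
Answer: $\frac{\sqrt{7202613}}{33} \approx 81.326$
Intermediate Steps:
$x = 21$ ($x = 3 \cdot 7 = 21$)
$p{\left(H \right)} = \frac{21 + H}{2 H}$ ($p{\left(H \right)} = \frac{H + 21}{H + H} = \frac{21 + H}{2 H}$)
$f = - \frac{1}{33}$ ($f = - \frac{1}{3 \frac{21 + 1}{2 \cdot 1}} = - \frac{1}{3 \cdot \frac{1}{2} \cdot 1 \cdot 22} = - \frac{1}{3 \cdot 11} = \left(- \frac{1}{3}\right) \frac{1}{11} = - \frac{1}{33} \approx -0.030303$)
$\sqrt{6614 + f} = \sqrt{6614 - \frac{1}{33}} = \sqrt{\frac{218261}{33}} = \frac{\sqrt{7202613}}{33}$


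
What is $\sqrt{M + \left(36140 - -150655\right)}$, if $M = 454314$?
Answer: $\sqrt{641109} \approx 800.69$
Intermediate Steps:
$\sqrt{M + \left(36140 - -150655\right)} = \sqrt{454314 + \left(36140 - -150655\right)} = \sqrt{454314 + \left(36140 + 150655\right)} = \sqrt{454314 + 186795} = \sqrt{641109}$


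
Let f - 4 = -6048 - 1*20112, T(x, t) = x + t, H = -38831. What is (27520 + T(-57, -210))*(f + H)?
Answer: -1771090711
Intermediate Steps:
T(x, t) = t + x
f = -26156 (f = 4 + (-6048 - 1*20112) = 4 + (-6048 - 20112) = 4 - 26160 = -26156)
(27520 + T(-57, -210))*(f + H) = (27520 + (-210 - 57))*(-26156 - 38831) = (27520 - 267)*(-64987) = 27253*(-64987) = -1771090711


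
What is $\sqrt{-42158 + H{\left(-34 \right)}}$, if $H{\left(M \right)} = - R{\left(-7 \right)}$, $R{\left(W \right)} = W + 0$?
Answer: $i \sqrt{42151} \approx 205.31 i$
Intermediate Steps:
$R{\left(W \right)} = W$
$H{\left(M \right)} = 7$ ($H{\left(M \right)} = \left(-1\right) \left(-7\right) = 7$)
$\sqrt{-42158 + H{\left(-34 \right)}} = \sqrt{-42158 + 7} = \sqrt{-42151} = i \sqrt{42151}$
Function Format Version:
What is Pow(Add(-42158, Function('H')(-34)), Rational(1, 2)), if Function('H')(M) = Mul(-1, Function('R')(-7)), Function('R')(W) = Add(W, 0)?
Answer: Mul(I, Pow(42151, Rational(1, 2))) ≈ Mul(205.31, I)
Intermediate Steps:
Function('R')(W) = W
Function('H')(M) = 7 (Function('H')(M) = Mul(-1, -7) = 7)
Pow(Add(-42158, Function('H')(-34)), Rational(1, 2)) = Pow(Add(-42158, 7), Rational(1, 2)) = Pow(-42151, Rational(1, 2)) = Mul(I, Pow(42151, Rational(1, 2)))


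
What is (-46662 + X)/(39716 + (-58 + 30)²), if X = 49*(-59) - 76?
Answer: -16543/13500 ≈ -1.2254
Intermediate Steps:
X = -2967 (X = -2891 - 76 = -2967)
(-46662 + X)/(39716 + (-58 + 30)²) = (-46662 - 2967)/(39716 + (-58 + 30)²) = -49629/(39716 + (-28)²) = -49629/(39716 + 784) = -49629/40500 = -49629*1/40500 = -16543/13500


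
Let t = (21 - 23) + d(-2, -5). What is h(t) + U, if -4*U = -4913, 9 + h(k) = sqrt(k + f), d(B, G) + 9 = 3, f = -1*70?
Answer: 4877/4 + I*sqrt(78) ≈ 1219.3 + 8.8318*I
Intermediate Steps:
f = -70
d(B, G) = -6 (d(B, G) = -9 + 3 = -6)
t = -8 (t = (21 - 23) - 6 = -2 - 6 = -8)
h(k) = -9 + sqrt(-70 + k) (h(k) = -9 + sqrt(k - 70) = -9 + sqrt(-70 + k))
U = 4913/4 (U = -1/4*(-4913) = 4913/4 ≈ 1228.3)
h(t) + U = (-9 + sqrt(-70 - 8)) + 4913/4 = (-9 + sqrt(-78)) + 4913/4 = (-9 + I*sqrt(78)) + 4913/4 = 4877/4 + I*sqrt(78)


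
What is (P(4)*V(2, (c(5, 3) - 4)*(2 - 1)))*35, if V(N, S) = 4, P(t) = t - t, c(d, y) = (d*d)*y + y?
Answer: 0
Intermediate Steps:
c(d, y) = y + y*d**2 (c(d, y) = d**2*y + y = y*d**2 + y = y + y*d**2)
P(t) = 0
(P(4)*V(2, (c(5, 3) - 4)*(2 - 1)))*35 = (0*4)*35 = 0*35 = 0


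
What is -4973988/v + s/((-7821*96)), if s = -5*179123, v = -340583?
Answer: 4039581017753/255715165728 ≈ 15.797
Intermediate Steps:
s = -895615
-4973988/v + s/((-7821*96)) = -4973988/(-340583) - 895615/((-7821*96)) = -4973988*(-1/340583) - 895615/(-750816) = 4973988/340583 - 895615*(-1/750816) = 4973988/340583 + 895615/750816 = 4039581017753/255715165728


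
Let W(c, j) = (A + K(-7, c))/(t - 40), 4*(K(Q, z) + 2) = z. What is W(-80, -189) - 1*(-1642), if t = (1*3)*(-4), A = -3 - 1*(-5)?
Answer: 21351/13 ≈ 1642.4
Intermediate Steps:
A = 2 (A = -3 + 5 = 2)
K(Q, z) = -2 + z/4
t = -12 (t = 3*(-4) = -12)
W(c, j) = -c/208 (W(c, j) = (2 + (-2 + c/4))/(-12 - 40) = (c/4)/(-52) = (c/4)*(-1/52) = -c/208)
W(-80, -189) - 1*(-1642) = -1/208*(-80) - 1*(-1642) = 5/13 + 1642 = 21351/13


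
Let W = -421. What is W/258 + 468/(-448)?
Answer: -38669/14448 ≈ -2.6764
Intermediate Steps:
W/258 + 468/(-448) = -421/258 + 468/(-448) = -421*1/258 + 468*(-1/448) = -421/258 - 117/112 = -38669/14448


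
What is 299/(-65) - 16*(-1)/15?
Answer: -53/15 ≈ -3.5333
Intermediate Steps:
299/(-65) - 16*(-1)/15 = 299*(-1/65) + 16*(1/15) = -23/5 + 16/15 = -53/15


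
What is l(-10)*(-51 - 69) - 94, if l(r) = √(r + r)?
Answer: -94 - 240*I*√5 ≈ -94.0 - 536.66*I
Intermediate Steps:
l(r) = √2*√r (l(r) = √(2*r) = √2*√r)
l(-10)*(-51 - 69) - 94 = (√2*√(-10))*(-51 - 69) - 94 = (√2*(I*√10))*(-120) - 94 = (2*I*√5)*(-120) - 94 = -240*I*√5 - 94 = -94 - 240*I*√5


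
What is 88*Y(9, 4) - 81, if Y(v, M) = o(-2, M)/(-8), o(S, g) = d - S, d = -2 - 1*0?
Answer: -81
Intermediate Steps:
d = -2 (d = -2 + 0 = -2)
o(S, g) = -2 - S
Y(v, M) = 0 (Y(v, M) = (-2 - 1*(-2))/(-8) = (-2 + 2)*(-⅛) = 0*(-⅛) = 0)
88*Y(9, 4) - 81 = 88*0 - 81 = 0 - 81 = -81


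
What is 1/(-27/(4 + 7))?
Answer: -11/27 ≈ -0.40741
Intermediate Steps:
1/(-27/(4 + 7)) = 1/(-27/11) = -11/27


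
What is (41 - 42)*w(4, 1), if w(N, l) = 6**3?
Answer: -216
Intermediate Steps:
w(N, l) = 216
(41 - 42)*w(4, 1) = (41 - 42)*216 = -1*216 = -216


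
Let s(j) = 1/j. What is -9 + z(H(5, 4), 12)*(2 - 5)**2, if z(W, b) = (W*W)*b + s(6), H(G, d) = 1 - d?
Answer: 1929/2 ≈ 964.50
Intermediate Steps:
z(W, b) = 1/6 + b*W**2 (z(W, b) = (W*W)*b + 1/6 = W**2*b + 1/6 = b*W**2 + 1/6 = 1/6 + b*W**2)
-9 + z(H(5, 4), 12)*(2 - 5)**2 = -9 + (1/6 + 12*(1 - 1*4)**2)*(2 - 5)**2 = -9 + (1/6 + 12*(1 - 4)**2)*(-3)**2 = -9 + (1/6 + 12*(-3)**2)*9 = -9 + (1/6 + 12*9)*9 = -9 + (1/6 + 108)*9 = -9 + (649/6)*9 = -9 + 1947/2 = 1929/2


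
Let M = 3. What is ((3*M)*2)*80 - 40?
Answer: 1400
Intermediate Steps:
((3*M)*2)*80 - 40 = ((3*3)*2)*80 - 40 = (9*2)*80 - 40 = 18*80 - 40 = 1440 - 40 = 1400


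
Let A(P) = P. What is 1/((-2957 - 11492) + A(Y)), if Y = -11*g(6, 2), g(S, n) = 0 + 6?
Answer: -1/14515 ≈ -6.8894e-5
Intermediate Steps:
g(S, n) = 6
Y = -66 (Y = -11*6 = -66)
1/((-2957 - 11492) + A(Y)) = 1/((-2957 - 11492) - 66) = 1/(-14449 - 66) = 1/(-14515) = -1/14515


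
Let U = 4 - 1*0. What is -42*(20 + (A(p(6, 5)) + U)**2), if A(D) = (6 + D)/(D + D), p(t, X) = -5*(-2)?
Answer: -45192/25 ≈ -1807.7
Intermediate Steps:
p(t, X) = 10
U = 4 (U = 4 + 0 = 4)
A(D) = (6 + D)/(2*D) (A(D) = (6 + D)/((2*D)) = (6 + D)*(1/(2*D)) = (6 + D)/(2*D))
-42*(20 + (A(p(6, 5)) + U)**2) = -42*(20 + ((1/2)*(6 + 10)/10 + 4)**2) = -42*(20 + ((1/2)*(1/10)*16 + 4)**2) = -42*(20 + (4/5 + 4)**2) = -42*(20 + (24/5)**2) = -42*(20 + 576/25) = -42*1076/25 = -45192/25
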